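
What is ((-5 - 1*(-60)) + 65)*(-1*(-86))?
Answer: 10320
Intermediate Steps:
((-5 - 1*(-60)) + 65)*(-1*(-86)) = ((-5 + 60) + 65)*86 = (55 + 65)*86 = 120*86 = 10320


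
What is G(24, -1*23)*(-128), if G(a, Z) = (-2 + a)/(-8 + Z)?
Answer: 2816/31 ≈ 90.839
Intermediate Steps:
G(a, Z) = (-2 + a)/(-8 + Z)
G(24, -1*23)*(-128) = ((-2 + 24)/(-8 - 1*23))*(-128) = (22/(-8 - 23))*(-128) = (22/(-31))*(-128) = -1/31*22*(-128) = -22/31*(-128) = 2816/31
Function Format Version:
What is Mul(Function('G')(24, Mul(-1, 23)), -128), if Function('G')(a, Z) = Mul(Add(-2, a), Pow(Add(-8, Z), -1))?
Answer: Rational(2816, 31) ≈ 90.839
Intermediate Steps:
Function('G')(a, Z) = Mul(Pow(Add(-8, Z), -1), Add(-2, a))
Mul(Function('G')(24, Mul(-1, 23)), -128) = Mul(Mul(Pow(Add(-8, Mul(-1, 23)), -1), Add(-2, 24)), -128) = Mul(Mul(Pow(Add(-8, -23), -1), 22), -128) = Mul(Mul(Pow(-31, -1), 22), -128) = Mul(Mul(Rational(-1, 31), 22), -128) = Mul(Rational(-22, 31), -128) = Rational(2816, 31)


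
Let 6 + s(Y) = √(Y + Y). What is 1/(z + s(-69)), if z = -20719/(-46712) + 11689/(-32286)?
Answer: -3365401674525221208/98388276221506027897 - 568624303685537856*I*√138/98388276221506027897 ≈ -0.034205 - 0.067892*I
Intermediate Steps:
s(Y) = -6 + √2*√Y (s(Y) = -6 + √(Y + Y) = -6 + √(2*Y) = -6 + √2*√Y)
z = 61458533/754071816 (z = -20719*(-1/46712) + 11689*(-1/32286) = 20719/46712 - 11689/32286 = 61458533/754071816 ≈ 0.081502)
1/(z + s(-69)) = 1/(61458533/754071816 + (-6 + √2*√(-69))) = 1/(61458533/754071816 + (-6 + √2*(I*√69))) = 1/(61458533/754071816 + (-6 + I*√138)) = 1/(-4462972363/754071816 + I*√138)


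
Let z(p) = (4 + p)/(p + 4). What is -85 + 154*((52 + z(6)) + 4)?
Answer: 8693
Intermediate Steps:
z(p) = 1 (z(p) = (4 + p)/(4 + p) = 1)
-85 + 154*((52 + z(6)) + 4) = -85 + 154*((52 + 1) + 4) = -85 + 154*(53 + 4) = -85 + 154*57 = -85 + 8778 = 8693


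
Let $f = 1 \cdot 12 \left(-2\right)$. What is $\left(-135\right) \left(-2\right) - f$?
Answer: $294$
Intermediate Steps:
$f = -24$ ($f = 12 \left(-2\right) = -24$)
$\left(-135\right) \left(-2\right) - f = \left(-135\right) \left(-2\right) - -24 = 270 + 24 = 294$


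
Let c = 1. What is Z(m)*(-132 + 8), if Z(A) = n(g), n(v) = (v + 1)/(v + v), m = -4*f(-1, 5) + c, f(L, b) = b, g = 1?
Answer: -124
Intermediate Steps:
m = -19 (m = -20 + 1 = -19)
n(v) = (1 + v)/(2*v) (n(v) = (1 + v)/((2*v)) = (1 + v)*(1/(2*v)) = (1 + v)/(2*v))
Z(A) = 1 (Z(A) = (½)*(1 + 1)/1 = (½)*1*2 = 1)
Z(m)*(-132 + 8) = 1*(-132 + 8) = 1*(-124) = -124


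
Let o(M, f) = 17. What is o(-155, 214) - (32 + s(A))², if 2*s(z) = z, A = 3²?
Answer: -5261/4 ≈ -1315.3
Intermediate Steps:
A = 9
s(z) = z/2
o(-155, 214) - (32 + s(A))² = 17 - (32 + (½)*9)² = 17 - (32 + 9/2)² = 17 - (73/2)² = 17 - 1*5329/4 = 17 - 5329/4 = -5261/4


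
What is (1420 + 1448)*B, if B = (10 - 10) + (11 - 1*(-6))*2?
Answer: 97512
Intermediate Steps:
B = 34 (B = 0 + (11 + 6)*2 = 0 + 17*2 = 0 + 34 = 34)
(1420 + 1448)*B = (1420 + 1448)*34 = 2868*34 = 97512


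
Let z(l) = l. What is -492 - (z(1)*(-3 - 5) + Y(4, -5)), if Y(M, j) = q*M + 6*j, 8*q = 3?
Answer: -911/2 ≈ -455.50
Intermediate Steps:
q = 3/8 (q = (1/8)*3 = 3/8 ≈ 0.37500)
Y(M, j) = 6*j + 3*M/8 (Y(M, j) = 3*M/8 + 6*j = 6*j + 3*M/8)
-492 - (z(1)*(-3 - 5) + Y(4, -5)) = -492 - (1*(-3 - 5) + (6*(-5) + (3/8)*4)) = -492 - (1*(-8) + (-30 + 3/2)) = -492 - (-8 - 57/2) = -492 - 1*(-73/2) = -492 + 73/2 = -911/2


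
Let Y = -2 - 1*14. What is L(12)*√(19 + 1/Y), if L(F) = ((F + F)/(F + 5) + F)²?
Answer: 12996*√303/289 ≈ 782.77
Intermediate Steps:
Y = -16 (Y = -2 - 14 = -16)
L(F) = (F + 2*F/(5 + F))² (L(F) = ((2*F)/(5 + F) + F)² = (2*F/(5 + F) + F)² = (F + 2*F/(5 + F))²)
L(12)*√(19 + 1/Y) = (12²*(7 + 12)²/(5 + 12)²)*√(19 + 1/(-16)) = (144*19²/17²)*√(19 - 1/16) = (144*(1/289)*361)*√(303/16) = 51984*(√303/4)/289 = 12996*√303/289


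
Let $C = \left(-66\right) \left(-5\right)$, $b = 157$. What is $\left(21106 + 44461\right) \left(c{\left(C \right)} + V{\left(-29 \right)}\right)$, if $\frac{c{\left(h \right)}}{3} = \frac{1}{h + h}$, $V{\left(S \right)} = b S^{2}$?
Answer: $\frac{1904599460947}{220} \approx 8.6573 \cdot 10^{9}$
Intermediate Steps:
$V{\left(S \right)} = 157 S^{2}$
$C = 330$
$c{\left(h \right)} = \frac{3}{2 h}$ ($c{\left(h \right)} = \frac{3}{h + h} = \frac{3}{2 h}$)
$\left(21106 + 44461\right) \left(c{\left(C \right)} + V{\left(-29 \right)}\right) = \left(21106 + 44461\right) \left(\frac{3}{2 \cdot 330} + 157 \left(-29\right)^{2}\right) = 65567 \left(\frac{3}{2} \cdot \frac{1}{330} + 157 \cdot 841\right) = 65567 \left(\frac{1}{220} + 132037\right) = 65567 \cdot \frac{29048141}{220} = \frac{1904599460947}{220}$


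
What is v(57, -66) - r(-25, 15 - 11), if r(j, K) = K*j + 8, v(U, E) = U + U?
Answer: 206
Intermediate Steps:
v(U, E) = 2*U
r(j, K) = 8 + K*j
v(57, -66) - r(-25, 15 - 11) = 2*57 - (8 + (15 - 11)*(-25)) = 114 - (8 + 4*(-25)) = 114 - (8 - 100) = 114 - 1*(-92) = 114 + 92 = 206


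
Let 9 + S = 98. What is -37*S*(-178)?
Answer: 586154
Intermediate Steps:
S = 89 (S = -9 + 98 = 89)
-37*S*(-178) = -37*89*(-178) = -3293*(-178) = 586154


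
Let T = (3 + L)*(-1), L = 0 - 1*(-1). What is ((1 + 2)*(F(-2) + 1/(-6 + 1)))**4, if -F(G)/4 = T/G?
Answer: 228886641/625 ≈ 3.6622e+5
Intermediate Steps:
L = 1 (L = 0 + 1 = 1)
T = -4 (T = (3 + 1)*(-1) = 4*(-1) = -4)
F(G) = 16/G (F(G) = -(-16)/G = 16/G)
((1 + 2)*(F(-2) + 1/(-6 + 1)))**4 = ((1 + 2)*(16/(-2) + 1/(-6 + 1)))**4 = (3*(16*(-1/2) + 1/(-5)))**4 = (3*(-8 - 1/5))**4 = (3*(-41/5))**4 = (-123/5)**4 = 228886641/625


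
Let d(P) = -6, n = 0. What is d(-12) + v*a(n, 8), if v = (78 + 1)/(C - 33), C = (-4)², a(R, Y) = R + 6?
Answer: -576/17 ≈ -33.882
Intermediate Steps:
a(R, Y) = 6 + R
C = 16
v = -79/17 (v = (78 + 1)/(16 - 33) = 79/(-17) = 79*(-1/17) = -79/17 ≈ -4.6471)
d(-12) + v*a(n, 8) = -6 - 79*(6 + 0)/17 = -6 - 79/17*6 = -6 - 474/17 = -576/17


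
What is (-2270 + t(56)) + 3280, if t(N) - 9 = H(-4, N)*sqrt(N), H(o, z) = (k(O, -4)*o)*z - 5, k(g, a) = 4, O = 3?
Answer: 1019 - 1802*sqrt(14) ≈ -5723.5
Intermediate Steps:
H(o, z) = -5 + 4*o*z (H(o, z) = (4*o)*z - 5 = 4*o*z - 5 = -5 + 4*o*z)
t(N) = 9 + sqrt(N)*(-5 - 16*N) (t(N) = 9 + (-5 + 4*(-4)*N)*sqrt(N) = 9 + (-5 - 16*N)*sqrt(N) = 9 + sqrt(N)*(-5 - 16*N))
(-2270 + t(56)) + 3280 = (-2270 + (9 - sqrt(56)*(5 + 16*56))) + 3280 = (-2270 + (9 - 2*sqrt(14)*(5 + 896))) + 3280 = (-2270 + (9 - 1*2*sqrt(14)*901)) + 3280 = (-2270 + (9 - 1802*sqrt(14))) + 3280 = (-2261 - 1802*sqrt(14)) + 3280 = 1019 - 1802*sqrt(14)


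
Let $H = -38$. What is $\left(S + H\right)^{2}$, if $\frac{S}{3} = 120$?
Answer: $103684$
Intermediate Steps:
$S = 360$ ($S = 3 \cdot 120 = 360$)
$\left(S + H\right)^{2} = \left(360 - 38\right)^{2} = 322^{2} = 103684$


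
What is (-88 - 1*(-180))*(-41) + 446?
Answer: -3326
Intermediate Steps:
(-88 - 1*(-180))*(-41) + 446 = (-88 + 180)*(-41) + 446 = 92*(-41) + 446 = -3772 + 446 = -3326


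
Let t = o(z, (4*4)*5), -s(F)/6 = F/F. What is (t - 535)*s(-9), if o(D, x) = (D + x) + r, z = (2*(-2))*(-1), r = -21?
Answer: 2832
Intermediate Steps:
z = 4 (z = -4*(-1) = 4)
o(D, x) = -21 + D + x (o(D, x) = (D + x) - 21 = -21 + D + x)
s(F) = -6 (s(F) = -6*F/F = -6*1 = -6)
t = 63 (t = -21 + 4 + (4*4)*5 = -21 + 4 + 16*5 = -21 + 4 + 80 = 63)
(t - 535)*s(-9) = (63 - 535)*(-6) = -472*(-6) = 2832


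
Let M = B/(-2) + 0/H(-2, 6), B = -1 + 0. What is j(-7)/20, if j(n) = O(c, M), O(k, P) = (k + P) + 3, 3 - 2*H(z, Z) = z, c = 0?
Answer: 7/40 ≈ 0.17500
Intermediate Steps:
H(z, Z) = 3/2 - z/2
B = -1
M = ½ (M = -1/(-2) + 0/(3/2 - ½*(-2)) = -1*(-½) + 0/(3/2 + 1) = ½ + 0/(5/2) = ½ + 0*(⅖) = ½ + 0 = ½ ≈ 0.50000)
O(k, P) = 3 + P + k (O(k, P) = (P + k) + 3 = 3 + P + k)
j(n) = 7/2 (j(n) = 3 + ½ + 0 = 7/2)
j(-7)/20 = (7/2)/20 = (7/2)*(1/20) = 7/40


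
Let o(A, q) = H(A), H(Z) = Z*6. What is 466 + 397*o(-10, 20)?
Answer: -23354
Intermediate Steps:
H(Z) = 6*Z
o(A, q) = 6*A
466 + 397*o(-10, 20) = 466 + 397*(6*(-10)) = 466 + 397*(-60) = 466 - 23820 = -23354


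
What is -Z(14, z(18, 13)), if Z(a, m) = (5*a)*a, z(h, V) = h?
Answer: -980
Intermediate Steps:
Z(a, m) = 5*a²
-Z(14, z(18, 13)) = -5*14² = -5*196 = -1*980 = -980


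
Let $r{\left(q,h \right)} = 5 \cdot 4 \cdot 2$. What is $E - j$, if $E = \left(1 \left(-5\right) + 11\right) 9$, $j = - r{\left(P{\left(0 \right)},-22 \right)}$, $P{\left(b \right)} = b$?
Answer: $94$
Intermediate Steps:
$r{\left(q,h \right)} = 40$ ($r{\left(q,h \right)} = 20 \cdot 2 = 40$)
$j = -40$ ($j = \left(-1\right) 40 = -40$)
$E = 54$ ($E = \left(-5 + 11\right) 9 = 6 \cdot 9 = 54$)
$E - j = 54 - -40 = 54 + 40 = 94$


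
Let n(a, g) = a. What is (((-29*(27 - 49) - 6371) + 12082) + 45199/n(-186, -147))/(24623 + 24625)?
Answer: 1135715/9160128 ≈ 0.12398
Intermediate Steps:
(((-29*(27 - 49) - 6371) + 12082) + 45199/n(-186, -147))/(24623 + 24625) = (((-29*(27 - 49) - 6371) + 12082) + 45199/(-186))/(24623 + 24625) = (((-29*(-22) - 6371) + 12082) + 45199*(-1/186))/49248 = (((638 - 6371) + 12082) - 45199/186)*(1/49248) = ((-5733 + 12082) - 45199/186)*(1/49248) = (6349 - 45199/186)*(1/49248) = (1135715/186)*(1/49248) = 1135715/9160128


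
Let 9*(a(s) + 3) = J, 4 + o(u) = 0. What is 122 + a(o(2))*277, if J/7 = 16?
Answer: 24643/9 ≈ 2738.1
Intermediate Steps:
J = 112 (J = 7*16 = 112)
o(u) = -4 (o(u) = -4 + 0 = -4)
a(s) = 85/9 (a(s) = -3 + (⅑)*112 = -3 + 112/9 = 85/9)
122 + a(o(2))*277 = 122 + (85/9)*277 = 122 + 23545/9 = 24643/9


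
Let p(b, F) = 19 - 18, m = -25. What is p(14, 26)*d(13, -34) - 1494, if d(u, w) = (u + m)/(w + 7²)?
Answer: -7474/5 ≈ -1494.8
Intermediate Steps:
d(u, w) = (-25 + u)/(49 + w) (d(u, w) = (u - 25)/(w + 7²) = (-25 + u)/(w + 49) = (-25 + u)/(49 + w))
p(b, F) = 1
p(14, 26)*d(13, -34) - 1494 = 1*((-25 + 13)/(49 - 34)) - 1494 = 1*(-12/15) - 1494 = 1*((1/15)*(-12)) - 1494 = 1*(-⅘) - 1494 = -⅘ - 1494 = -7474/5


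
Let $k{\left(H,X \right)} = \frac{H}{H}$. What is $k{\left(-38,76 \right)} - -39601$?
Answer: $39602$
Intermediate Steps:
$k{\left(H,X \right)} = 1$
$k{\left(-38,76 \right)} - -39601 = 1 - -39601 = 1 + 39601 = 39602$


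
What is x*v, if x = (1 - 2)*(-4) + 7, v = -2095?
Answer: -23045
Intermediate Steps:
x = 11 (x = -1*(-4) + 7 = 4 + 7 = 11)
x*v = 11*(-2095) = -23045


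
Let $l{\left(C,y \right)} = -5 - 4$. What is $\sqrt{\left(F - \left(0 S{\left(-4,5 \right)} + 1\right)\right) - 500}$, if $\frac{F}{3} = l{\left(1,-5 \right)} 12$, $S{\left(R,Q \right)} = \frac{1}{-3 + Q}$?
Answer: $5 i \sqrt{33} \approx 28.723 i$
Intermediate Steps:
$l{\left(C,y \right)} = -9$
$F = -324$ ($F = 3 \left(\left(-9\right) 12\right) = 3 \left(-108\right) = -324$)
$\sqrt{\left(F - \left(0 S{\left(-4,5 \right)} + 1\right)\right) - 500} = \sqrt{\left(-324 - \left(\frac{0}{-3 + 5} + 1\right)\right) - 500} = \sqrt{\left(-324 - \left(\frac{0}{2} + 1\right)\right) - 500} = \sqrt{\left(-324 - \left(0 \cdot \frac{1}{2} + 1\right)\right) - 500} = \sqrt{\left(-324 - \left(0 + 1\right)\right) - 500} = \sqrt{\left(-324 - 1\right) - 500} = \sqrt{-325 - 500} = \sqrt{-825} = 5 i \sqrt{33}$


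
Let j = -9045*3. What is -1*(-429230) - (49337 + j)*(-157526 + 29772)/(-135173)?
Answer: 55183912482/135173 ≈ 4.0825e+5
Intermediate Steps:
j = -27135
-1*(-429230) - (49337 + j)*(-157526 + 29772)/(-135173) = -1*(-429230) - (49337 - 27135)*(-157526 + 29772)/(-135173) = 429230 - 22202*(-127754)*(-1)/135173 = 429230 - (-2836394308)*(-1)/135173 = 429230 - 1*2836394308/135173 = 429230 - 2836394308/135173 = 55183912482/135173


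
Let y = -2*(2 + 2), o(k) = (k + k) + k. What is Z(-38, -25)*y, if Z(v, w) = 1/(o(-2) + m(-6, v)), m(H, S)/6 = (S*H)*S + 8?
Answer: 4/25971 ≈ 0.00015402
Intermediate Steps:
m(H, S) = 48 + 6*H*S**2 (m(H, S) = 6*((S*H)*S + 8) = 6*((H*S)*S + 8) = 6*(H*S**2 + 8) = 6*(8 + H*S**2) = 48 + 6*H*S**2)
o(k) = 3*k (o(k) = 2*k + k = 3*k)
Z(v, w) = 1/(42 - 36*v**2) (Z(v, w) = 1/(3*(-2) + (48 + 6*(-6)*v**2)) = 1/(-6 + (48 - 36*v**2)) = 1/(42 - 36*v**2))
y = -8 (y = -2*4 = -8)
Z(-38, -25)*y = -1/(-42 + 36*(-38)**2)*(-8) = -1/(-42 + 36*1444)*(-8) = -1/(-42 + 51984)*(-8) = -1/51942*(-8) = 4/25971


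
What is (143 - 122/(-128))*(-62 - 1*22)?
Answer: -193473/16 ≈ -12092.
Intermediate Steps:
(143 - 122/(-128))*(-62 - 1*22) = (143 - 122*(-1/128))*(-62 - 22) = (143 + 61/64)*(-84) = (9213/64)*(-84) = -193473/16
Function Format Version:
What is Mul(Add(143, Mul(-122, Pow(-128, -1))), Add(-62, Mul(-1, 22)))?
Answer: Rational(-193473, 16) ≈ -12092.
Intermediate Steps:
Mul(Add(143, Mul(-122, Pow(-128, -1))), Add(-62, Mul(-1, 22))) = Mul(Add(143, Mul(-122, Rational(-1, 128))), Add(-62, -22)) = Mul(Add(143, Rational(61, 64)), -84) = Mul(Rational(9213, 64), -84) = Rational(-193473, 16)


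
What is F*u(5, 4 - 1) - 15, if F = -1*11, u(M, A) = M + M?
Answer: -125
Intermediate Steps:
u(M, A) = 2*M
F = -11
F*u(5, 4 - 1) - 15 = -22*5 - 15 = -11*10 - 15 = -110 - 15 = -125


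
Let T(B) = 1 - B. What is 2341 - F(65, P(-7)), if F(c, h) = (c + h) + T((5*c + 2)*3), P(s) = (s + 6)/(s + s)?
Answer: 45583/14 ≈ 3255.9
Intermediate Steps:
P(s) = (6 + s)/(2*s) (P(s) = (6 + s)/((2*s)) = (6 + s)*(1/(2*s)) = (6 + s)/(2*s))
F(c, h) = -5 + h - 14*c (F(c, h) = (c + h) + (1 - (5*c + 2)*3) = (c + h) + (1 - (2 + 5*c)*3) = (c + h) + (1 - (6 + 15*c)) = (c + h) + (1 + (-6 - 15*c)) = (c + h) + (-5 - 15*c) = -5 + h - 14*c)
2341 - F(65, P(-7)) = 2341 - (-5 + (1/2)*(6 - 7)/(-7) - 14*65) = 2341 - (-5 + (1/2)*(-1/7)*(-1) - 910) = 2341 - (-5 + 1/14 - 910) = 2341 - 1*(-12809/14) = 2341 + 12809/14 = 45583/14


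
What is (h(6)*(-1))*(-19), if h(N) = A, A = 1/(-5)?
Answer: -19/5 ≈ -3.8000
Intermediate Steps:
A = -⅕ (A = 1*(-⅕) = -⅕ ≈ -0.20000)
h(N) = -⅕
(h(6)*(-1))*(-19) = -⅕*(-1)*(-19) = (⅕)*(-19) = -19/5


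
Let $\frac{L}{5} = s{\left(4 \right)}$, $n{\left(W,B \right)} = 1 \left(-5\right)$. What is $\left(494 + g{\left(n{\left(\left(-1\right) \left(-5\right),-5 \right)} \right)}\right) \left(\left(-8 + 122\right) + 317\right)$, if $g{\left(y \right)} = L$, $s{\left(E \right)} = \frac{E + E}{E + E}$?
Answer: $215069$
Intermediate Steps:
$n{\left(W,B \right)} = -5$
$s{\left(E \right)} = 1$ ($s{\left(E \right)} = \frac{2 E}{2 E} = 2 E \frac{1}{2 E} = 1$)
$L = 5$ ($L = 5 \cdot 1 = 5$)
$g{\left(y \right)} = 5$
$\left(494 + g{\left(n{\left(\left(-1\right) \left(-5\right),-5 \right)} \right)}\right) \left(\left(-8 + 122\right) + 317\right) = \left(494 + 5\right) \left(\left(-8 + 122\right) + 317\right) = 499 \left(114 + 317\right) = 499 \cdot 431 = 215069$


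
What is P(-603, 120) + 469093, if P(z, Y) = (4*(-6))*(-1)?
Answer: 469117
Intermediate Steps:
P(z, Y) = 24 (P(z, Y) = -24*(-1) = 24)
P(-603, 120) + 469093 = 24 + 469093 = 469117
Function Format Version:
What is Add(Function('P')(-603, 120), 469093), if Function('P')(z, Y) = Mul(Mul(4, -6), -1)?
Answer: 469117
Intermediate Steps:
Function('P')(z, Y) = 24 (Function('P')(z, Y) = Mul(-24, -1) = 24)
Add(Function('P')(-603, 120), 469093) = Add(24, 469093) = 469117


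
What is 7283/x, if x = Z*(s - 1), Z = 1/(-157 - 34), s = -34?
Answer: 1391053/35 ≈ 39744.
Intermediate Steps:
Z = -1/191 (Z = 1/(-191) = -1/191 ≈ -0.0052356)
x = 35/191 (x = -(-34 - 1)/191 = -1/191*(-35) = 35/191 ≈ 0.18325)
7283/x = 7283/(35/191) = 7283*(191/35) = 1391053/35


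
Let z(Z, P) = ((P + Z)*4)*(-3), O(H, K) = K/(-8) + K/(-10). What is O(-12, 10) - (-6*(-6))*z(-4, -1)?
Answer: -8649/4 ≈ -2162.3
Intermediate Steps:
O(H, K) = -9*K/40 (O(H, K) = K*(-⅛) + K*(-⅒) = -K/8 - K/10 = -9*K/40)
z(Z, P) = -12*P - 12*Z (z(Z, P) = (4*P + 4*Z)*(-3) = -12*P - 12*Z)
O(-12, 10) - (-6*(-6))*z(-4, -1) = -9/40*10 - (-6*(-6))*(-12*(-1) - 12*(-4)) = -9/4 - 36*(12 + 48) = -9/4 - 36*60 = -9/4 - 1*2160 = -9/4 - 2160 = -8649/4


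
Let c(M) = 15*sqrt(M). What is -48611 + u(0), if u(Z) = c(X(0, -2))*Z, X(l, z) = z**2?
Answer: -48611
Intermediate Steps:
u(Z) = 30*Z (u(Z) = (15*sqrt((-2)**2))*Z = (15*sqrt(4))*Z = (15*2)*Z = 30*Z)
-48611 + u(0) = -48611 + 30*0 = -48611 + 0 = -48611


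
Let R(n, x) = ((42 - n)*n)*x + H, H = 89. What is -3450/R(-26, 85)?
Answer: 3450/150191 ≈ 0.022971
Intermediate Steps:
R(n, x) = 89 + n*x*(42 - n) (R(n, x) = ((42 - n)*n)*x + 89 = (n*(42 - n))*x + 89 = n*x*(42 - n) + 89 = 89 + n*x*(42 - n))
-3450/R(-26, 85) = -3450/(89 - 1*85*(-26)**2 + 42*(-26)*85) = -3450/(89 - 1*85*676 - 92820) = -3450/(89 - 57460 - 92820) = -3450/(-150191) = -3450*(-1/150191) = 3450/150191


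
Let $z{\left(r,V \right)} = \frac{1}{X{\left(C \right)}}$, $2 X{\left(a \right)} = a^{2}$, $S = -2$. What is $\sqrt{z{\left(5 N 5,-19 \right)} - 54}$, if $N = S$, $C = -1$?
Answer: $2 i \sqrt{13} \approx 7.2111 i$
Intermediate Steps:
$N = -2$
$X{\left(a \right)} = \frac{a^{2}}{2}$
$z{\left(r,V \right)} = 2$ ($z{\left(r,V \right)} = \frac{1}{\frac{1}{2} \left(-1\right)^{2}} = \frac{1}{\frac{1}{2} \cdot 1} = \frac{1}{\frac{1}{2}} = 2$)
$\sqrt{z{\left(5 N 5,-19 \right)} - 54} = \sqrt{2 - 54} = \sqrt{-52} = 2 i \sqrt{13}$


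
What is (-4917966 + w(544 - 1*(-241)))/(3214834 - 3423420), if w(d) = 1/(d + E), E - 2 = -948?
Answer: 791792527/33582346 ≈ 23.578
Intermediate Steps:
E = -946 (E = 2 - 948 = -946)
w(d) = 1/(-946 + d) (w(d) = 1/(d - 946) = 1/(-946 + d))
(-4917966 + w(544 - 1*(-241)))/(3214834 - 3423420) = (-4917966 + 1/(-946 + (544 - 1*(-241))))/(3214834 - 3423420) = (-4917966 + 1/(-946 + (544 + 241)))/(-208586) = (-4917966 + 1/(-946 + 785))*(-1/208586) = (-4917966 + 1/(-161))*(-1/208586) = (-4917966 - 1/161)*(-1/208586) = -791792527/161*(-1/208586) = 791792527/33582346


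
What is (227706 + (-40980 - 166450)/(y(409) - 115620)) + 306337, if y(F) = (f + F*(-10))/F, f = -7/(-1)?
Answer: 25256400465379/47292663 ≈ 5.3405e+5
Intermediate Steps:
f = 7 (f = -7*(-1) = 7)
y(F) = (7 - 10*F)/F (y(F) = (7 + F*(-10))/F = (7 - 10*F)/F)
(227706 + (-40980 - 166450)/(y(409) - 115620)) + 306337 = (227706 + (-40980 - 166450)/((-10 + 7/409) - 115620)) + 306337 = (227706 - 207430/((-10 + 7*(1/409)) - 115620)) + 306337 = (227706 - 207430/((-10 + 7/409) - 115620)) + 306337 = (227706 - 207430/(-4083/409 - 115620)) + 306337 = (227706 - 207430/(-47292663/409)) + 306337 = (227706 - 207430*(-409/47292663)) + 306337 = (227706 + 84838870/47292663) + 306337 = 10768907959948/47292663 + 306337 = 25256400465379/47292663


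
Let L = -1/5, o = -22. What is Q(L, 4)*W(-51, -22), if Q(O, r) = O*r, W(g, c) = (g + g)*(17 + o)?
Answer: -408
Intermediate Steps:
W(g, c) = -10*g (W(g, c) = (g + g)*(17 - 22) = (2*g)*(-5) = -10*g)
L = -1/5 (L = -1*1/5 = -1/5 ≈ -0.20000)
Q(L, 4)*W(-51, -22) = (-1/5*4)*(-10*(-51)) = -4/5*510 = -408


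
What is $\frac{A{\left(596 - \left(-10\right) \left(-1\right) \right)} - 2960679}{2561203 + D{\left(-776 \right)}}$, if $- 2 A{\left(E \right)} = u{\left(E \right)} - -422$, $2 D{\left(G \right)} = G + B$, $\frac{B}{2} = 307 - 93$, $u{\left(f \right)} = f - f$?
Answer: $- \frac{2960890}{2561029} \approx -1.1561$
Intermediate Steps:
$u{\left(f \right)} = 0$
$B = 428$ ($B = 2 \left(307 - 93\right) = 2 \cdot 214 = 428$)
$D{\left(G \right)} = 214 + \frac{G}{2}$ ($D{\left(G \right)} = \frac{G + 428}{2} = \frac{428 + G}{2} = 214 + \frac{G}{2}$)
$A{\left(E \right)} = -211$ ($A{\left(E \right)} = - \frac{0 - -422}{2} = - \frac{0 + 422}{2} = \left(- \frac{1}{2}\right) 422 = -211$)
$\frac{A{\left(596 - \left(-10\right) \left(-1\right) \right)} - 2960679}{2561203 + D{\left(-776 \right)}} = \frac{-211 - 2960679}{2561203 + \left(214 + \frac{1}{2} \left(-776\right)\right)} = - \frac{2960890}{2561203 + \left(214 - 388\right)} = - \frac{2960890}{2561203 - 174} = - \frac{2960890}{2561029}$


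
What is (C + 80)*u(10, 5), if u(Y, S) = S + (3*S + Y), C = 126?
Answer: 6180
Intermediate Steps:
u(Y, S) = Y + 4*S (u(Y, S) = S + (Y + 3*S) = Y + 4*S)
(C + 80)*u(10, 5) = (126 + 80)*(10 + 4*5) = 206*(10 + 20) = 206*30 = 6180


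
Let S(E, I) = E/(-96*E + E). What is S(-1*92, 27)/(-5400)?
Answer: 1/513000 ≈ 1.9493e-6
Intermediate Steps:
S(E, I) = -1/95 (S(E, I) = E/((-95*E)) = E*(-1/(95*E)) = -1/95)
S(-1*92, 27)/(-5400) = -1/95/(-5400) = -1/95*(-1/5400) = 1/513000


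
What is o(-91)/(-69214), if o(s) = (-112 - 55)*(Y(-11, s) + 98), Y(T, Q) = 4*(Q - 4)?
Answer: -23547/34607 ≈ -0.68041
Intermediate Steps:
Y(T, Q) = -16 + 4*Q (Y(T, Q) = 4*(-4 + Q) = -16 + 4*Q)
o(s) = -13694 - 668*s (o(s) = (-112 - 55)*((-16 + 4*s) + 98) = -167*(82 + 4*s) = -13694 - 668*s)
o(-91)/(-69214) = (-13694 - 668*(-91))/(-69214) = (-13694 + 60788)*(-1/69214) = 47094*(-1/69214) = -23547/34607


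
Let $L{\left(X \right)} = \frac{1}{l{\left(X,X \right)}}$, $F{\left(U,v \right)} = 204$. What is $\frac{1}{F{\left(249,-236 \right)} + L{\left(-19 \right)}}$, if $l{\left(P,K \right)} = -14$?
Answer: $\frac{14}{2855} \approx 0.0049037$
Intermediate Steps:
$L{\left(X \right)} = - \frac{1}{14}$ ($L{\left(X \right)} = \frac{1}{-14} = - \frac{1}{14}$)
$\frac{1}{F{\left(249,-236 \right)} + L{\left(-19 \right)}} = \frac{1}{204 - \frac{1}{14}} = \frac{1}{\frac{2855}{14}} = \frac{14}{2855}$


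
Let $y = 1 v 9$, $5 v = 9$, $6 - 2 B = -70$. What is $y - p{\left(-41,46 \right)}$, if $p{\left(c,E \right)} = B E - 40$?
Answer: $- \frac{8459}{5} \approx -1691.8$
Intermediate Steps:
$B = 38$ ($B = 3 - -35 = 3 + 35 = 38$)
$v = \frac{9}{5}$ ($v = \frac{1}{5} \cdot 9 = \frac{9}{5} \approx 1.8$)
$p{\left(c,E \right)} = -40 + 38 E$ ($p{\left(c,E \right)} = 38 E - 40 = -40 + 38 E$)
$y = \frac{81}{5}$ ($y = 1 \cdot \frac{9}{5} \cdot 9 = \frac{9}{5} \cdot 9 = \frac{81}{5} \approx 16.2$)
$y - p{\left(-41,46 \right)} = \frac{81}{5} - \left(-40 + 38 \cdot 46\right) = \frac{81}{5} - \left(-40 + 1748\right) = \frac{81}{5} - 1708 = - \frac{8459}{5}$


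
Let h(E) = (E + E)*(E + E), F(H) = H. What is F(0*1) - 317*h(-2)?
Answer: -5072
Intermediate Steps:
h(E) = 4*E**2 (h(E) = (2*E)*(2*E) = 4*E**2)
F(0*1) - 317*h(-2) = 0*1 - 1268*(-2)**2 = 0 - 1268*4 = 0 - 317*16 = 0 - 5072 = -5072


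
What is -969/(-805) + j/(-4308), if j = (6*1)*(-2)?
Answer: 348676/288995 ≈ 1.2065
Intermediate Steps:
j = -12 (j = 6*(-2) = -12)
-969/(-805) + j/(-4308) = -969/(-805) - 12/(-4308) = -969*(-1/805) - 12*(-1/4308) = 969/805 + 1/359 = 348676/288995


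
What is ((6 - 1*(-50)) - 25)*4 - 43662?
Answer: -43538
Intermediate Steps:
((6 - 1*(-50)) - 25)*4 - 43662 = ((6 + 50) - 25)*4 - 43662 = (56 - 25)*4 - 43662 = 31*4 - 43662 = 124 - 43662 = -43538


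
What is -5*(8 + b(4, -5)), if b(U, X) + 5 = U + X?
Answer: -10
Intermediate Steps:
b(U, X) = -5 + U + X (b(U, X) = -5 + (U + X) = -5 + U + X)
-5*(8 + b(4, -5)) = -5*(8 + (-5 + 4 - 5)) = -5*(8 - 6) = -5*2 = -10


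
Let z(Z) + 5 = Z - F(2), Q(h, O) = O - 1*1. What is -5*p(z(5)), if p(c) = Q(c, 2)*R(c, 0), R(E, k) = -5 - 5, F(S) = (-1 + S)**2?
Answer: 50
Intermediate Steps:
Q(h, O) = -1 + O (Q(h, O) = O - 1 = -1 + O)
z(Z) = -6 + Z (z(Z) = -5 + (Z - (-1 + 2)**2) = -5 + (Z - 1*1**2) = -5 + (Z - 1*1) = -5 + (Z - 1) = -5 + (-1 + Z) = -6 + Z)
R(E, k) = -10
p(c) = -10 (p(c) = (-1 + 2)*(-10) = 1*(-10) = -10)
-5*p(z(5)) = -5*(-10) = 50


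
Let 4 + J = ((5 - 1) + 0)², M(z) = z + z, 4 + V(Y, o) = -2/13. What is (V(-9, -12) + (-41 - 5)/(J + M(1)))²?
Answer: 458329/8281 ≈ 55.347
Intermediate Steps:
V(Y, o) = -54/13 (V(Y, o) = -4 - 2/13 = -54/13)
M(z) = 2*z
J = 12 (J = -4 + ((5 - 1) + 0)² = -4 + (4 + 0)² = -4 + 4² = -4 + 16 = 12)
(V(-9, -12) + (-41 - 5)/(J + M(1)))² = (-54/13 + (-41 - 5)/(12 + 2*1))² = (-54/13 - 46/(12 + 2))² = (-54/13 - 46/14)² = (-54/13 - 46*1/14)² = (-54/13 - 23/7)² = (-677/91)² = 458329/8281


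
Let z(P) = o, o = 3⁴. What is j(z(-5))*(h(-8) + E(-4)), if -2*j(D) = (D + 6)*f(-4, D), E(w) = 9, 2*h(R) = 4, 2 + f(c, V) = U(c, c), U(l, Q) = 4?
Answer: -957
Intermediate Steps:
f(c, V) = 2 (f(c, V) = -2 + 4 = 2)
h(R) = 2 (h(R) = (½)*4 = 2)
o = 81
z(P) = 81
j(D) = -6 - D (j(D) = -(D + 6)*2/2 = -(6 + D)*2/2 = -(12 + 2*D)/2 = -6 - D)
j(z(-5))*(h(-8) + E(-4)) = (-6 - 1*81)*(2 + 9) = (-6 - 81)*11 = -87*11 = -957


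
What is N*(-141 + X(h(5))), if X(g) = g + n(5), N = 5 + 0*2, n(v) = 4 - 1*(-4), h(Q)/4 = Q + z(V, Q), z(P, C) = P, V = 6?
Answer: -445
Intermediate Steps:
h(Q) = 24 + 4*Q (h(Q) = 4*(Q + 6) = 4*(6 + Q) = 24 + 4*Q)
n(v) = 8 (n(v) = 4 + 4 = 8)
N = 5 (N = 5 + 0 = 5)
X(g) = 8 + g (X(g) = g + 8 = 8 + g)
N*(-141 + X(h(5))) = 5*(-141 + (8 + (24 + 4*5))) = 5*(-141 + (8 + (24 + 20))) = 5*(-141 + (8 + 44)) = 5*(-141 + 52) = 5*(-89) = -445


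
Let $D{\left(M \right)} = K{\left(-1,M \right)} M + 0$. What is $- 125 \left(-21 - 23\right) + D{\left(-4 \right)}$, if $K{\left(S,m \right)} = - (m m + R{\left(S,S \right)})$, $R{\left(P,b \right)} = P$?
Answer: $5560$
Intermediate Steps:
$K{\left(S,m \right)} = - S - m^{2}$ ($K{\left(S,m \right)} = - (m m + S) = - (m^{2} + S) = - (S + m^{2}) = - S - m^{2}$)
$D{\left(M \right)} = M \left(1 - M^{2}\right)$ ($D{\left(M \right)} = \left(\left(-1\right) \left(-1\right) - M^{2}\right) M + 0 = \left(1 - M^{2}\right) M + 0 = M \left(1 - M^{2}\right) + 0 = M \left(1 - M^{2}\right)$)
$- 125 \left(-21 - 23\right) + D{\left(-4 \right)} = - 125 \left(-21 - 23\right) - -60 = \left(-125\right) \left(-44\right) - -60 = 5500 + \left(-4 + 64\right) = 5500 + 60 = 5560$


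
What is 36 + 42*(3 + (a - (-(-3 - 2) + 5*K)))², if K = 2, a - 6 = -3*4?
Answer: 13644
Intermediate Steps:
a = -6 (a = 6 - 3*4 = 6 - 12 = -6)
36 + 42*(3 + (a - (-(-3 - 2) + 5*K)))² = 36 + 42*(3 + (-6 - (-(-3 - 2) + 5*2)))² = 36 + 42*(3 + (-6 - (-1*(-5) + 10)))² = 36 + 42*(3 + (-6 - (5 + 10)))² = 36 + 42*(3 + (-6 - 1*15))² = 36 + 42*(3 + (-6 - 15))² = 36 + 42*(3 - 21)² = 36 + 42*(-18)² = 36 + 42*324 = 36 + 13608 = 13644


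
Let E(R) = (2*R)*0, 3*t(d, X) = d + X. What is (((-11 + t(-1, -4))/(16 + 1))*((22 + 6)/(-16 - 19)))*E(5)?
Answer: 0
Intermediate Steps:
t(d, X) = X/3 + d/3 (t(d, X) = (d + X)/3 = (X + d)/3 = X/3 + d/3)
E(R) = 0
(((-11 + t(-1, -4))/(16 + 1))*((22 + 6)/(-16 - 19)))*E(5) = (((-11 + ((1/3)*(-4) + (1/3)*(-1)))/(16 + 1))*((22 + 6)/(-16 - 19)))*0 = (((-11 + (-4/3 - 1/3))/17)*(28/(-35)))*0 = (((-11 - 5/3)*(1/17))*(28*(-1/35)))*0 = (-38/3*1/17*(-4/5))*0 = -38/51*(-4/5)*0 = (152/255)*0 = 0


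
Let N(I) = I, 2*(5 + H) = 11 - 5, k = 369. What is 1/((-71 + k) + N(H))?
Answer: 1/296 ≈ 0.0033784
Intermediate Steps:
H = -2 (H = -5 + (11 - 5)/2 = -5 + (1/2)*6 = -5 + 3 = -2)
1/((-71 + k) + N(H)) = 1/((-71 + 369) - 2) = 1/(298 - 2) = 1/296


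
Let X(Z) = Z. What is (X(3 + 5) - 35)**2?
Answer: 729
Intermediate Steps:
(X(3 + 5) - 35)**2 = ((3 + 5) - 35)**2 = (8 - 35)**2 = (-27)**2 = 729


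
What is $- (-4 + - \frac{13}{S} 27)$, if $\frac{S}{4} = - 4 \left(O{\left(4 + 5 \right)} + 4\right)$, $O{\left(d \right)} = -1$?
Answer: $- \frac{53}{16} \approx -3.3125$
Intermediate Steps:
$S = -48$ ($S = 4 \left(- 4 \left(-1 + 4\right)\right) = 4 \left(\left(-4\right) 3\right) = 4 \left(-12\right) = -48$)
$- (-4 + - \frac{13}{S} 27) = - (-4 + - \frac{13}{-48} \cdot 27) = - (-4 + \left(-13\right) \left(- \frac{1}{48}\right) 27) = - (-4 + \frac{13}{48} \cdot 27) = - (-4 + \frac{117}{16}) = \left(-1\right) \frac{53}{16} = - \frac{53}{16}$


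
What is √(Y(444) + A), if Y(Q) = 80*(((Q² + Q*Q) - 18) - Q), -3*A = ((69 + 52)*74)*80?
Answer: 8*√4396785/3 ≈ 5591.6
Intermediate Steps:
A = -716320/3 (A = -(69 + 52)*74*80/3 = -121*74*80/3 = -8954*80/3 = -⅓*716320 = -716320/3 ≈ -2.3877e+5)
Y(Q) = -1440 - 80*Q + 160*Q² (Y(Q) = 80*(((Q² + Q²) - 18) - Q) = 80*((2*Q² - 18) - Q) = 80*((-18 + 2*Q²) - Q) = 80*(-18 - Q + 2*Q²) = -1440 - 80*Q + 160*Q²)
√(Y(444) + A) = √((-1440 - 80*444 + 160*444²) - 716320/3) = √((-1440 - 35520 + 160*197136) - 716320/3) = √((-1440 - 35520 + 31541760) - 716320/3) = √(31504800 - 716320/3) = √(93798080/3) = 8*√4396785/3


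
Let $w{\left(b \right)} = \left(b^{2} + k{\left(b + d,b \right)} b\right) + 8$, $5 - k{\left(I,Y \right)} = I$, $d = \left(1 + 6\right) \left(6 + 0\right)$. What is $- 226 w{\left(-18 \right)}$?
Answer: $-152324$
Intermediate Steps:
$d = 42$ ($d = 7 \cdot 6 = 42$)
$k{\left(I,Y \right)} = 5 - I$
$w{\left(b \right)} = 8 + b^{2} + b \left(-37 - b\right)$ ($w{\left(b \right)} = \left(b^{2} + \left(5 - \left(b + 42\right)\right) b\right) + 8 = \left(b^{2} + \left(5 - \left(42 + b\right)\right) b\right) + 8 = \left(b^{2} + \left(-37 - b\right) b\right) + 8 = \left(b^{2} + b \left(-37 - b\right)\right) + 8 = 8 + b^{2} + b \left(-37 - b\right)$)
$- 226 w{\left(-18 \right)} = - 226 \left(8 - -666\right) = - 226 \left(8 + 666\right) = \left(-226\right) 674 = -152324$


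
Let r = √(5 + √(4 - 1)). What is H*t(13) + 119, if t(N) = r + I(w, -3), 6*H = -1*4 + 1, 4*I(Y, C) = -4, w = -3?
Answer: 239/2 - √(5 + √3)/2 ≈ 118.20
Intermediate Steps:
I(Y, C) = -1 (I(Y, C) = (¼)*(-4) = -1)
H = -½ (H = (-1*4 + 1)/6 = (-4 + 1)/6 = (⅙)*(-3) = -½ ≈ -0.50000)
r = √(5 + √3) ≈ 2.5946
t(N) = -1 + √(5 + √3) (t(N) = √(5 + √3) - 1 = -1 + √(5 + √3))
H*t(13) + 119 = -(-1 + √(5 + √3))/2 + 119 = (½ - √(5 + √3)/2) + 119 = 239/2 - √(5 + √3)/2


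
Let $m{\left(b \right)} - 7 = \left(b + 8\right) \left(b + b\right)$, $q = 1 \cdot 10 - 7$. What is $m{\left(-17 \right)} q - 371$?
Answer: $568$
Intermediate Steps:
$q = 3$ ($q = 10 - 7 = 3$)
$m{\left(b \right)} = 7 + 2 b \left(8 + b\right)$ ($m{\left(b \right)} = 7 + \left(b + 8\right) \left(b + b\right) = 7 + \left(8 + b\right) 2 b = 7 + 2 b \left(8 + b\right)$)
$m{\left(-17 \right)} q - 371 = \left(7 + 2 \left(-17\right)^{2} + 16 \left(-17\right)\right) 3 - 371 = \left(7 + 2 \cdot 289 - 272\right) 3 - 371 = \left(7 + 578 - 272\right) 3 - 371 = 313 \cdot 3 - 371 = 939 - 371 = 568$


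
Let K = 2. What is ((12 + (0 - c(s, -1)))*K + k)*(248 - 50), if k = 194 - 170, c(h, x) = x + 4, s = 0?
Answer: 8316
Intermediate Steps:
c(h, x) = 4 + x
k = 24
((12 + (0 - c(s, -1)))*K + k)*(248 - 50) = ((12 + (0 - (4 - 1)))*2 + 24)*(248 - 50) = ((12 + (0 - 1*3))*2 + 24)*198 = ((12 + (0 - 3))*2 + 24)*198 = ((12 - 3)*2 + 24)*198 = (9*2 + 24)*198 = (18 + 24)*198 = 42*198 = 8316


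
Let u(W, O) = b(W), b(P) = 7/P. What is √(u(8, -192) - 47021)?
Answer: I*√752322/4 ≈ 216.84*I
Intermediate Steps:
u(W, O) = 7/W
√(u(8, -192) - 47021) = √(7/8 - 47021) = √(-376161/8) = I*√752322/4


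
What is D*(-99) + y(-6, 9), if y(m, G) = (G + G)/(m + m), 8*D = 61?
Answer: -6051/8 ≈ -756.38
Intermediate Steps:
D = 61/8 (D = (⅛)*61 = 61/8 ≈ 7.6250)
y(m, G) = G/m (y(m, G) = (2*G)/((2*m)) = (2*G)*(1/(2*m)) = G/m)
D*(-99) + y(-6, 9) = (61/8)*(-99) + 9/(-6) = -6039/8 + 9*(-⅙) = -6039/8 - 3/2 = -6051/8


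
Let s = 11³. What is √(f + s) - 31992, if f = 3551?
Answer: -31992 + √4882 ≈ -31922.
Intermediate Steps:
s = 1331
√(f + s) - 31992 = √(3551 + 1331) - 31992 = √4882 - 31992 = -31992 + √4882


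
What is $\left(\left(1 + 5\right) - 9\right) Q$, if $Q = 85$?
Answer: $-255$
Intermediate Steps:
$\left(\left(1 + 5\right) - 9\right) Q = \left(\left(1 + 5\right) - 9\right) 85 = \left(6 - 9\right) 85 = \left(-3\right) 85 = -255$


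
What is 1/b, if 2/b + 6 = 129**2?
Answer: 16635/2 ≈ 8317.5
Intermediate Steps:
b = 2/16635 (b = 2/(-6 + 129**2) = 2/(-6 + 16641) = 2/16635 ≈ 0.00012023)
1/b = 1/(2/16635) = 16635/2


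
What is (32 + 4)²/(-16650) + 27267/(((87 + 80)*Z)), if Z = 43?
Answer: 24704943/6642425 ≈ 3.7193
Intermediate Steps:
(32 + 4)²/(-16650) + 27267/(((87 + 80)*Z)) = (32 + 4)²/(-16650) + 27267/(((87 + 80)*43)) = 36²*(-1/16650) + 27267/((167*43)) = 1296*(-1/16650) + 27267/7181 = -72/925 + 27267*(1/7181) = -72/925 + 27267/7181 = 24704943/6642425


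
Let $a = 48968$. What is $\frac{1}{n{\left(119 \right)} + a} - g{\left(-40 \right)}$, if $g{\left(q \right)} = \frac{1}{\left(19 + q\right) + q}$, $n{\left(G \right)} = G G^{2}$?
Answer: $\frac{1734188}{105781747} \approx 0.016394$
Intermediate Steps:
$n{\left(G \right)} = G^{3}$
$g{\left(q \right)} = \frac{1}{19 + 2 q}$
$\frac{1}{n{\left(119 \right)} + a} - g{\left(-40 \right)} = \frac{1}{119^{3} + 48968} - \frac{1}{19 + 2 \left(-40\right)} = \frac{1}{1685159 + 48968} - \frac{1}{19 - 80} = \frac{1}{1734127} - \frac{1}{-61} = \frac{1}{1734127} - - \frac{1}{61} = \frac{1}{1734127} + \frac{1}{61} = \frac{1734188}{105781747}$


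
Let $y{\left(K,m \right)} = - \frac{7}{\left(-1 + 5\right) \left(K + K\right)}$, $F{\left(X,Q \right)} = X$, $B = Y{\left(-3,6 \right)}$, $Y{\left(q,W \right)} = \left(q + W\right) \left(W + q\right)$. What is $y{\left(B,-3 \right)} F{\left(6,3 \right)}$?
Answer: $- \frac{7}{12} \approx -0.58333$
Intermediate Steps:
$Y{\left(q,W \right)} = \left(W + q\right)^{2}$ ($Y{\left(q,W \right)} = \left(W + q\right) \left(W + q\right) = \left(W + q\right)^{2}$)
$B = 9$ ($B = \left(6 - 3\right)^{2} = 3^{2} = 9$)
$y{\left(K,m \right)} = - \frac{7}{8 K}$ ($y{\left(K,m \right)} = - \frac{7}{4 \cdot 2 K} = - \frac{7}{8 K}$)
$y{\left(B,-3 \right)} F{\left(6,3 \right)} = - \frac{7}{8 \cdot 9} \cdot 6 = \left(- \frac{7}{8}\right) \frac{1}{9} \cdot 6 = \left(- \frac{7}{72}\right) 6 = - \frac{7}{12}$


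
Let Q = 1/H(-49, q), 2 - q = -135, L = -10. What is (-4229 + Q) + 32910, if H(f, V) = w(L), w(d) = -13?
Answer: 372852/13 ≈ 28681.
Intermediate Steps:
q = 137 (q = 2 - 1*(-135) = 2 + 135 = 137)
H(f, V) = -13
Q = -1/13 (Q = 1/(-13) = -1/13 ≈ -0.076923)
(-4229 + Q) + 32910 = (-4229 - 1/13) + 32910 = -54978/13 + 32910 = 372852/13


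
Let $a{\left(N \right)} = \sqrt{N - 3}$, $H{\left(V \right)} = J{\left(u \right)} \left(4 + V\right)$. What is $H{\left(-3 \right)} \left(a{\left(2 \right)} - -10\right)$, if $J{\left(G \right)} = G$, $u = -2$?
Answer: $-20 - 2 i \approx -20.0 - 2.0 i$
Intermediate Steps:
$H{\left(V \right)} = -8 - 2 V$ ($H{\left(V \right)} = - 2 \left(4 + V\right) = -8 - 2 V$)
$a{\left(N \right)} = \sqrt{-3 + N}$
$H{\left(-3 \right)} \left(a{\left(2 \right)} - -10\right) = \left(-8 - -6\right) \left(\sqrt{-3 + 2} - -10\right) = \left(-8 + 6\right) \left(\sqrt{-1} + 10\right) = - 2 \left(i + 10\right) = - 2 \left(10 + i\right) = -20 - 2 i$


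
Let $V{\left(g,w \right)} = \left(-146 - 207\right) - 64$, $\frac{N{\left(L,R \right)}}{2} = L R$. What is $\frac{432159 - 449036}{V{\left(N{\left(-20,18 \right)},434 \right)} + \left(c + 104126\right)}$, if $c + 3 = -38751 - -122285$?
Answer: $- \frac{16877}{187240} \approx -0.090136$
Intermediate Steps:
$N{\left(L,R \right)} = 2 L R$
$c = 83531$ ($c = -3 - -83534 = -3 + \left(-38751 + 122285\right) = -3 + 83534 = 83531$)
$V{\left(g,w \right)} = -417$ ($V{\left(g,w \right)} = -353 - 64 = -417$)
$\frac{432159 - 449036}{V{\left(N{\left(-20,18 \right)},434 \right)} + \left(c + 104126\right)} = \frac{432159 - 449036}{-417 + \left(83531 + 104126\right)} = - \frac{16877}{-417 + 187657} = - \frac{16877}{187240}$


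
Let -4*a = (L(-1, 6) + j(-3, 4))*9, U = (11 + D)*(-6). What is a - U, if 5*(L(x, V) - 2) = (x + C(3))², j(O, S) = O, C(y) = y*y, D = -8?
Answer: -171/20 ≈ -8.5500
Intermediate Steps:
C(y) = y²
L(x, V) = 2 + (9 + x)²/5 (L(x, V) = 2 + (x + 3²)²/5 = 2 + (x + 9)²/5 = 2 + (9 + x)²/5)
U = -18 (U = (11 - 8)*(-6) = 3*(-6) = -18)
a = -531/20 (a = -((2 + (9 - 1)²/5) - 3)*9/4 = -((2 + (⅕)*8²) - 3)*9/4 = -((2 + (⅕)*64) - 3)*9/4 = -((2 + 64/5) - 3)*9/4 = -(74/5 - 3)*9/4 = -59*9/20 = -¼*531/5 = -531/20 ≈ -26.550)
a - U = -531/20 - 1*(-18) = -531/20 + 18 = -171/20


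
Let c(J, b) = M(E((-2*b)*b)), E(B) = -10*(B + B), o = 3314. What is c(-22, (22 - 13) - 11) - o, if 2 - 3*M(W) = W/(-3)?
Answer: -29660/9 ≈ -3295.6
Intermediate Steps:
E(B) = -20*B (E(B) = -10*2*B = -20*B)
M(W) = ⅔ + W/9 (M(W) = ⅔ - W/(3*(-3)) = ⅔ - W*(-1)/(3*3) = ⅔ - (-1)*W/9 = ⅔ + W/9)
c(J, b) = ⅔ + 40*b²/9 (c(J, b) = ⅔ + (-20*(-2*b)*b)/9 = ⅔ + (-(-40)*b²)/9 = ⅔ + (40*b²)/9 = ⅔ + 40*b²/9)
c(-22, (22 - 13) - 11) - o = (⅔ + 40*((22 - 13) - 11)²/9) - 1*3314 = (⅔ + 40*(9 - 11)²/9) - 3314 = (⅔ + (40/9)*(-2)²) - 3314 = (⅔ + (40/9)*4) - 3314 = (⅔ + 160/9) - 3314 = 166/9 - 3314 = -29660/9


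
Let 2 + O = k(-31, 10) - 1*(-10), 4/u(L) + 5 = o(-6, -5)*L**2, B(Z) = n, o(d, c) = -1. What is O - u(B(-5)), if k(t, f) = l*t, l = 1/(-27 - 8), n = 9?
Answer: 13443/1505 ≈ 8.9322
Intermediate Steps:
l = -1/35 (l = 1/(-35) = -1/35 ≈ -0.028571)
B(Z) = 9
k(t, f) = -t/35
u(L) = 4/(-5 - L**2)
O = 311/35 (O = -2 + (-1/35*(-31) - 1*(-10)) = -2 + (31/35 + 10) = -2 + 381/35 = 311/35 ≈ 8.8857)
O - u(B(-5)) = 311/35 - 4/(-5 - 1*9**2) = 311/35 - 4/(-5 - 1*81) = 311/35 - 4/(-5 - 81) = 311/35 - 4/(-86) = 311/35 - 4*(-1)/86 = 311/35 - 1*(-2/43) = 311/35 + 2/43 = 13443/1505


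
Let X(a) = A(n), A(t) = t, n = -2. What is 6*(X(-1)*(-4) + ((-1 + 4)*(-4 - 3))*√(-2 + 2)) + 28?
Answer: 76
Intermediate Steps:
X(a) = -2
6*(X(-1)*(-4) + ((-1 + 4)*(-4 - 3))*√(-2 + 2)) + 28 = 6*(-2*(-4) + ((-1 + 4)*(-4 - 3))*√(-2 + 2)) + 28 = 6*(8 + (3*(-7))*√0) + 28 = 6*(8 - 21*0) + 28 = 6*(8 + 0) + 28 = 6*8 + 28 = 48 + 28 = 76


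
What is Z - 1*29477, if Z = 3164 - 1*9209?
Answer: -35522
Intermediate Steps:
Z = -6045 (Z = 3164 - 9209 = -6045)
Z - 1*29477 = -6045 - 1*29477 = -6045 - 29477 = -35522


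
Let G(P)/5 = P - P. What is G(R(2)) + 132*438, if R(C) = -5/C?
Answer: 57816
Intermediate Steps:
G(P) = 0 (G(P) = 5*(P - P) = 5*0 = 0)
G(R(2)) + 132*438 = 0 + 132*438 = 0 + 57816 = 57816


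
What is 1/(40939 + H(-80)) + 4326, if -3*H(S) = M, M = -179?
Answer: 532080699/122996 ≈ 4326.0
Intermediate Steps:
H(S) = 179/3 (H(S) = -⅓*(-179) = 179/3)
1/(40939 + H(-80)) + 4326 = 1/(40939 + 179/3) + 4326 = 1/(122996/3) + 4326 = 3/122996 + 4326 = 532080699/122996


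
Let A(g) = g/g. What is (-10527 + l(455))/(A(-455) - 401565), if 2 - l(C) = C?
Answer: 2745/100391 ≈ 0.027343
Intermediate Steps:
A(g) = 1
l(C) = 2 - C
(-10527 + l(455))/(A(-455) - 401565) = (-10527 + (2 - 1*455))/(1 - 401565) = (-10527 + (2 - 455))/(-401564) = (-10527 - 453)*(-1/401564) = -10980*(-1/401564) = 2745/100391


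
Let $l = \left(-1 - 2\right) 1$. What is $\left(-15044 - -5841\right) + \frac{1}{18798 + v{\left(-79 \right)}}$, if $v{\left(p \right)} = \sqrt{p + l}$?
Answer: $\frac{- 9203 \sqrt{82} + 172997993 i}{\sqrt{82} - 18798 i} \approx -9203.0 - 2.6077 \cdot 10^{-8} i$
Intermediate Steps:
$l = -3$ ($l = \left(-3\right) 1 = -3$)
$v{\left(p \right)} = \sqrt{-3 + p}$ ($v{\left(p \right)} = \sqrt{p - 3} = \sqrt{-3 + p}$)
$\left(-15044 - -5841\right) + \frac{1}{18798 + v{\left(-79 \right)}} = \left(-15044 - -5841\right) + \frac{1}{18798 + \sqrt{-3 - 79}} = \left(-15044 + 5841\right) + \frac{1}{18798 + \sqrt{-82}} = -9203 + \frac{1}{18798 + i \sqrt{82}}$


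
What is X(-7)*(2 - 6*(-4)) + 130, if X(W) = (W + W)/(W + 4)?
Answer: 754/3 ≈ 251.33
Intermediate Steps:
X(W) = 2*W/(4 + W) (X(W) = (2*W)/(4 + W) = 2*W/(4 + W))
X(-7)*(2 - 6*(-4)) + 130 = (2*(-7)/(4 - 7))*(2 - 6*(-4)) + 130 = (2*(-7)/(-3))*(2 - 2*(-12)) + 130 = (2*(-7)*(-1/3))*(2 + 24) + 130 = (14/3)*26 + 130 = 364/3 + 130 = 754/3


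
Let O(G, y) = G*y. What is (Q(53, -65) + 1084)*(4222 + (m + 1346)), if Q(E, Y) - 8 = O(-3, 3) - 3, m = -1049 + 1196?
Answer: 6172200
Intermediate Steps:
m = 147
Q(E, Y) = -4 (Q(E, Y) = 8 + (-3*3 - 3) = 8 + (-9 - 3) = 8 - 12 = -4)
(Q(53, -65) + 1084)*(4222 + (m + 1346)) = (-4 + 1084)*(4222 + (147 + 1346)) = 1080*(4222 + 1493) = 1080*5715 = 6172200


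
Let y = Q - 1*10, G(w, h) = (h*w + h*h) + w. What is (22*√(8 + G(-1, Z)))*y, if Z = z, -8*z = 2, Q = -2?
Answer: -198*√13 ≈ -713.90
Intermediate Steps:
z = -¼ (z = -⅛*2 = -¼ ≈ -0.25000)
Z = -¼ ≈ -0.25000
G(w, h) = w + h² + h*w (G(w, h) = (h*w + h²) + w = (h² + h*w) + w = w + h² + h*w)
y = -12 (y = -2 - 1*10 = -2 - 10 = -12)
(22*√(8 + G(-1, Z)))*y = (22*√(8 + (-1 + (-¼)² - ¼*(-1))))*(-12) = (22*√(8 + (-1 + 1/16 + ¼)))*(-12) = (22*√(8 - 11/16))*(-12) = (22*√(117/16))*(-12) = (22*(3*√13/4))*(-12) = (33*√13/2)*(-12) = -198*√13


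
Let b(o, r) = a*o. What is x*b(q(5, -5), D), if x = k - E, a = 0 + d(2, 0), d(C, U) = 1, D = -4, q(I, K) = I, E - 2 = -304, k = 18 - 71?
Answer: 1245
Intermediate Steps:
k = -53
E = -302 (E = 2 - 304 = -302)
a = 1 (a = 0 + 1 = 1)
b(o, r) = o (b(o, r) = 1*o = o)
x = 249 (x = -53 - 1*(-302) = -53 + 302 = 249)
x*b(q(5, -5), D) = 249*5 = 1245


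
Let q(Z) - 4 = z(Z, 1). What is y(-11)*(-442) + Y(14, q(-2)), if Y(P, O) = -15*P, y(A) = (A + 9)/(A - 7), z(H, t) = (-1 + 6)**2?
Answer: -2332/9 ≈ -259.11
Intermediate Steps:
z(H, t) = 25 (z(H, t) = 5**2 = 25)
y(A) = (9 + A)/(-7 + A)
q(Z) = 29 (q(Z) = 4 + 25 = 29)
y(-11)*(-442) + Y(14, q(-2)) = ((9 - 11)/(-7 - 11))*(-442) - 15*14 = (-2/(-18))*(-442) - 210 = -1/18*(-2)*(-442) - 210 = (1/9)*(-442) - 210 = -442/9 - 210 = -2332/9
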